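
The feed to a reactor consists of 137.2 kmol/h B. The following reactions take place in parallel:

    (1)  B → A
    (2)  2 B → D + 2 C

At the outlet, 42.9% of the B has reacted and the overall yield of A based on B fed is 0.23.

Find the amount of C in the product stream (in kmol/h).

27.3 kmol/h

Yield of A: 1ξ₁ / 137.2 = 0.23 → ξ₁ = 31.56 kmol/h.
Conversion of B: 1ξ₁ + 2ξ₂ = 0.429 × 137.2 = 58.86 → ξ₂ = 13.65 kmol/h.
Outlet amounts (n = n₀ + Σ ν·ξ):
  B: 137.2 − 1(31.56) − 2(13.65) = 78.34
  A: 0 + 1(31.56) = 31.56
  D: 0 + 1(13.65) = 13.65
  C: 0 + 2(13.65) = 27.3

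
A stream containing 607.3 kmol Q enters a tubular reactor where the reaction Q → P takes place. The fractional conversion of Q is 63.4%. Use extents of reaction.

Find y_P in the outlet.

0.634

Q reacted = 0.634 × 607.3 = 385 kmol; ν_Q = −1, so ξ = 385/1 = 385 kmol.
Outlet amounts (n = n₀ + ν ξ):
  Q: 607.3 − 1(385) = 222.3
  P: 0 + 1(385) = 385
Total out = 607.3 kmol; y_P = 385 / 607.3 = 0.634.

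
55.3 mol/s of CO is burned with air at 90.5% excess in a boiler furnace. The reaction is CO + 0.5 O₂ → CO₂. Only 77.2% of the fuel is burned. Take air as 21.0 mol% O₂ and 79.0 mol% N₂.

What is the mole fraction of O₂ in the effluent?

0.11

Stoichiometric O₂ = 0.5 × 55.3 = 27.65 mol/s; O₂ fed = 27.65 × 1.905 = 52.67 mol/s.
N₂ fed = 52.67 × 79/21 = 198.2 mol/s.
Fuel reacted = 0.772 × 55.3 → ξ = 42.69 mol/s.
Outlet (n = n₀ + ν ξ):
  CO: 55.3 − 1(42.69) = 12.61
  O₂: 52.67 − 0.5(42.69) = 31.33
  N₂: 198.2 (inert)
  CO₂: 0 + 1(42.69) = 42.69
Total out = 284.8 mol/s; y_O₂ = 31.33 / 284.8 = 0.11.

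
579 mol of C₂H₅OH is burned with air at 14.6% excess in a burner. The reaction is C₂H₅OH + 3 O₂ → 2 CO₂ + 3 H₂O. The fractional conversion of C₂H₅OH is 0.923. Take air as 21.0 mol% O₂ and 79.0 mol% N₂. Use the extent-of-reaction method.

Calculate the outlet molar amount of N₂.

7490 mol

Stoichiometric O₂ = 3 × 579 = 1737 mol; O₂ fed = 1737 × 1.146 = 1991 mol.
N₂ fed = 1991 × 79/21 = 7488 mol.
Fuel reacted = 0.923 × 579 → ξ = 534.4 mol.
Outlet (n = n₀ + ν ξ):
  C₂H₅OH: 579 − 1(534.4) = 44.58
  O₂: 1991 − 3(534.4) = 387.4
  N₂: 7488 (inert)
  CO₂: 0 + 2(534.4) = 1069
  H₂O: 0 + 3(534.4) = 1603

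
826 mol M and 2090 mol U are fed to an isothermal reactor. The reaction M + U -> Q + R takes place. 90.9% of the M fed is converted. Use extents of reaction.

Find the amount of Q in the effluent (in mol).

M reacted = 0.909 × 826 = 750.8 mol; ν_M = −1, so ξ = 750.8/1 = 750.8 mol.
Outlet amounts (n = n₀ + ν ξ):
  M: 826 − 1(750.8) = 75.17
  U: 2090 − 1(750.8) = 1339
  Q: 0 + 1(750.8) = 750.8
  R: 0 + 1(750.8) = 750.8

751 mol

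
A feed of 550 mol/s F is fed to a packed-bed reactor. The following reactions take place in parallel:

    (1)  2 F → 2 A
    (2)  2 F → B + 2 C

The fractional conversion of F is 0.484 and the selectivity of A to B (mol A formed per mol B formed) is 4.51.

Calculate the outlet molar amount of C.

81.8 mol/s

Conversion of F: F consumed = 0.484 × 550 = 266.2 mol/s = 2ξ₁ + 2ξ₂.
Selectivity: 2ξ₁ / (1ξ₂) = 4.51 → ξ₁ = 2.255 ξ₂.
Substitute: (2·2.255 + 2) ξ₂ = 266.2 → ξ₂ = 40.89 mol/s, ξ₁ = 92.21 mol/s.
Outlet amounts (n = n₀ + Σ ν·ξ):
  F: 550 − 2(92.21) − 2(40.89) = 283.8
  A: 0 + 2(92.21) = 184.4
  B: 0 + 1(40.89) = 40.89
  C: 0 + 2(40.89) = 81.78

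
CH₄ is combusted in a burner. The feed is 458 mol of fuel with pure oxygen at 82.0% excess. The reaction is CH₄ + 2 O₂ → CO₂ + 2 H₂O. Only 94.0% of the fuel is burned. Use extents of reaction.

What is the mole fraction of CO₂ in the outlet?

0.203

Stoichiometric O₂ = 2 × 458 = 916 mol; O₂ fed = 916 × 1.820 = 1667 mol.
Fuel reacted = 0.94 × 458 → ξ = 430.5 mol.
Outlet (n = n₀ + ν ξ):
  CH₄: 458 − 1(430.5) = 27.48
  O₂: 1667 − 2(430.5) = 806.1
  CO₂: 0 + 1(430.5) = 430.5
  H₂O: 0 + 2(430.5) = 861
Total out = 2125 mol; y_CO₂ = 430.5 / 2125 = 0.2026.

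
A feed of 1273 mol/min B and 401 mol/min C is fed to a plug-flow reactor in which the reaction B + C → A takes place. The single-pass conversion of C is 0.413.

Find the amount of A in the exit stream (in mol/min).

166 mol/min

C reacted = 0.413 × 401 = 165.6 mol/min; ν_C = −1, so ξ = 165.6/1 = 165.6 mol/min.
Outlet amounts (n = n₀ + ν ξ):
  B: 1273 − 1(165.6) = 1107
  C: 401 − 1(165.6) = 235.4
  A: 0 + 1(165.6) = 165.6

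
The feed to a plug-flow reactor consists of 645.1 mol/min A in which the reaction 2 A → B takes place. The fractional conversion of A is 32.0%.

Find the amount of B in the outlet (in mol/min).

A reacted = 0.32 × 645.1 = 206.4 mol/min; ν_A = −2, so ξ = 206.4/2 = 103.2 mol/min.
Outlet amounts (n = n₀ + ν ξ):
  A: 645.1 − 2(103.2) = 438.7
  B: 0 + 1(103.2) = 103.2

103 mol/min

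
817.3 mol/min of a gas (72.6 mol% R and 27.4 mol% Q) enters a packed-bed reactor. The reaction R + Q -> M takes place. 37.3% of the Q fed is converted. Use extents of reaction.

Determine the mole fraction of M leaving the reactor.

0.114

Q reacted = 0.373 × 223.9 = 83.53 mol/min; ν_Q = −1, so ξ = 83.53/1 = 83.53 mol/min.
Outlet amounts (n = n₀ + ν ξ):
  R: 593.4 − 1(83.53) = 509.8
  Q: 223.9 − 1(83.53) = 140.4
  M: 0 + 1(83.53) = 83.53
Total out = 733.8 mol/min; y_M = 83.53 / 733.8 = 0.1138.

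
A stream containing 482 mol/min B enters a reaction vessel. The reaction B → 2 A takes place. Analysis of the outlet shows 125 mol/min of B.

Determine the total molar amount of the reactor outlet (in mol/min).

839 mol/min

For B: n = n₀ − 1ξ → 125 = 482 − 1ξ, giving ξ = 357 mol/min.
Outlet amounts (n = n₀ + ν ξ):
  B: 482 − 1(357) = 125
  A: 0 + 2(357) = 714
Total out = 125 + 714 = 839 mol/min.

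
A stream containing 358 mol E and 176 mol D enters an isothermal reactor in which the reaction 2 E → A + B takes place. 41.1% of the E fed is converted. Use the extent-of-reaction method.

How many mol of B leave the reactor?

73.6 mol

E reacted = 0.411 × 358 = 147.1 mol; ν_E = −2, so ξ = 147.1/2 = 73.57 mol.
Outlet amounts (n = n₀ + ν ξ):
  E: 358 − 2(73.57) = 210.9
  A: 0 + 1(73.57) = 73.57
  B: 0 + 1(73.57) = 73.57
  D: 176 (inert)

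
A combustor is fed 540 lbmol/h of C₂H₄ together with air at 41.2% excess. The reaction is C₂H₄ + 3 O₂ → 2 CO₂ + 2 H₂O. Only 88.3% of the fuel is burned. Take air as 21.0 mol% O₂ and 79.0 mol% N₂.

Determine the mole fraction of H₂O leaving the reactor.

Stoichiometric O₂ = 3 × 540 = 1620 lbmol/h; O₂ fed = 1620 × 1.412 = 2287 lbmol/h.
N₂ fed = 2287 × 79/21 = 8605 lbmol/h.
Fuel reacted = 0.883 × 540 → ξ = 476.8 lbmol/h.
Outlet (n = n₀ + ν ξ):
  C₂H₄: 540 − 1(476.8) = 63.18
  O₂: 2287 − 3(476.8) = 857
  N₂: 8605 (inert)
  CO₂: 0 + 2(476.8) = 953.6
  H₂O: 0 + 2(476.8) = 953.6
Total out = 11430 lbmol/h; y_H₂O = 953.6 / 11430 = 0.08341.

0.0834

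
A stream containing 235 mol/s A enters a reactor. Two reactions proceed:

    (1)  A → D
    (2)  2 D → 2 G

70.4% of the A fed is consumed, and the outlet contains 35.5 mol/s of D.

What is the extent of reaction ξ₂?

ξ₂ = 65 mol/s

Conversion of A: A consumed = 1ξ₁ = 0.704 × 235 → ξ₁ = 165.4 mol/s.
D balance: n_D = 0 + 1ξ₁ − 2ξ₂ = 35.5 → ξ₂ = (1·165.4 − 35.5)/2 = 64.97 mol/s.
Outlet amounts (n = n₀ + Σ ν·ξ):
  A: 235 − 1(165.4) = 69.56
  D: 0 + 1(165.4) − 2(64.97) = 35.5
  G: 0 + 2(64.97) = 129.9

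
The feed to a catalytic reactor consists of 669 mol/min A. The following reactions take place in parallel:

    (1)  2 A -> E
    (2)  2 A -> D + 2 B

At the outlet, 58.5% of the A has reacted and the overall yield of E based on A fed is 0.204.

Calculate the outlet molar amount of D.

59.2 mol/min

Yield of E: 1ξ₁ / 669 = 0.204 → ξ₁ = 136.5 mol/min.
Conversion of A: 2ξ₁ + 2ξ₂ = 0.585 × 669 = 391.4 → ξ₂ = 59.21 mol/min.
Outlet amounts (n = n₀ + Σ ν·ξ):
  A: 669 − 2(136.5) − 2(59.21) = 277.6
  E: 0 + 1(136.5) = 136.5
  D: 0 + 1(59.21) = 59.21
  B: 0 + 2(59.21) = 118.4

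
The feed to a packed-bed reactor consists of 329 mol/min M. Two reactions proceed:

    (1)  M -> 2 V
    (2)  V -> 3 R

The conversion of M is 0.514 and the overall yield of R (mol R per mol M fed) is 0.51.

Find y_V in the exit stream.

Conversion of M: M consumed = 1ξ₁ = 0.514 × 329 → ξ₁ = 169.1 mol/min.
Yield of R: 3ξ₂ / 329 = 0.51 → ξ₂ = 55.93 mol/min.
Outlet amounts (n = n₀ + Σ ν·ξ):
  M: 329 − 1(169.1) = 159.9
  V: 0 + 2(169.1) − 1(55.93) = 282.3
  R: 0 + 3(55.93) = 167.8
Total out = 610 mol/min; y_V = 282.3 / 610 = 0.4628.

0.463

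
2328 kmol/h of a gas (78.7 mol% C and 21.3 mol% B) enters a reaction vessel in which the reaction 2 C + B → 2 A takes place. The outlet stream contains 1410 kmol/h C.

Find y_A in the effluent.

0.199

For C: n = n₀ − 2ξ → 1410 = 1832 − 2ξ, giving ξ = 211.1 kmol/h.
Outlet amounts (n = n₀ + ν ξ):
  C: 1832 − 2(211.1) = 1410
  B: 495.9 − 1(211.1) = 284.8
  A: 0 + 2(211.1) = 422.1
Total out = 2117 kmol/h; y_A = 422.1 / 2117 = 0.1994.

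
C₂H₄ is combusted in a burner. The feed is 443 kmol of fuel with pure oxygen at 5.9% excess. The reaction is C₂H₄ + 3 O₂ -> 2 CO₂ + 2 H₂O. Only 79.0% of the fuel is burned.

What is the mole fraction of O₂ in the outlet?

Stoichiometric O₂ = 3 × 443 = 1329 kmol; O₂ fed = 1329 × 1.059 = 1407 kmol.
Fuel reacted = 0.79 × 443 → ξ = 350 kmol.
Outlet (n = n₀ + ν ξ):
  C₂H₄: 443 − 1(350) = 93.03
  O₂: 1407 − 3(350) = 357.5
  CO₂: 0 + 2(350) = 699.9
  H₂O: 0 + 2(350) = 699.9
Total out = 1850 kmol; y_O₂ = 357.5 / 1850 = 0.1932.

0.193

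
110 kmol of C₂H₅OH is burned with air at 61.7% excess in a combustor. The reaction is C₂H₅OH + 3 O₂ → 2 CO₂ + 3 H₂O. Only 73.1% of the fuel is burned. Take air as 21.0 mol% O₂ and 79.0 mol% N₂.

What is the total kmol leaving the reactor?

2730 kmol

Stoichiometric O₂ = 3 × 110 = 330 kmol; O₂ fed = 330 × 1.617 = 533.6 kmol.
N₂ fed = 533.6 × 79/21 = 2007 kmol.
Fuel reacted = 0.731 × 110 → ξ = 80.41 kmol.
Outlet (n = n₀ + ν ξ):
  C₂H₅OH: 110 − 1(80.41) = 29.59
  O₂: 533.6 − 3(80.41) = 292.4
  N₂: 2007 (inert)
  CO₂: 0 + 2(80.41) = 160.8
  H₂O: 0 + 3(80.41) = 241.2
Total out = 29.59 + 292.4 + 2007 + 160.8 + 241.2 = 2731 kmol.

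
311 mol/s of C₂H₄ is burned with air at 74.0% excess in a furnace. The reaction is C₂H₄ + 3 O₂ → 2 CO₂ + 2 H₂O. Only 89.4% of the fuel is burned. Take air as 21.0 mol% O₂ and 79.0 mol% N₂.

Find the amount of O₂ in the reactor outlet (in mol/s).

Stoichiometric O₂ = 3 × 311 = 933 mol/s; O₂ fed = 933 × 1.740 = 1623 mol/s.
N₂ fed = 1623 × 79/21 = 6107 mol/s.
Fuel reacted = 0.894 × 311 → ξ = 278 mol/s.
Outlet (n = n₀ + ν ξ):
  C₂H₄: 311 − 1(278) = 32.97
  O₂: 1623 − 3(278) = 789.3
  N₂: 6107 (inert)
  CO₂: 0 + 2(278) = 556.1
  H₂O: 0 + 2(278) = 556.1

789 mol/s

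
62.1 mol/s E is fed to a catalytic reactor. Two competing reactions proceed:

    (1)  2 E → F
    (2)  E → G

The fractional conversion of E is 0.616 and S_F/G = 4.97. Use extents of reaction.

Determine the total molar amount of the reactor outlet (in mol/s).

Conversion of E: E consumed = 0.616 × 62.1 = 38.25 mol/s = 2ξ₁ + 1ξ₂.
Selectivity: 1ξ₁ / (1ξ₂) = 4.97 → ξ₁ = 4.97 ξ₂.
Substitute: (2·4.97 + 1) ξ₂ = 38.25 → ξ₂ = 3.497 mol/s, ξ₁ = 17.38 mol/s.
Outlet amounts (n = n₀ + Σ ν·ξ):
  E: 62.1 − 2(17.38) − 1(3.497) = 23.85
  F: 0 + 1(17.38) = 17.38
  G: 0 + 1(3.497) = 3.497
Total out = 23.85 + 17.38 + 3.497 = 44.72 mol/s.

44.7 mol/s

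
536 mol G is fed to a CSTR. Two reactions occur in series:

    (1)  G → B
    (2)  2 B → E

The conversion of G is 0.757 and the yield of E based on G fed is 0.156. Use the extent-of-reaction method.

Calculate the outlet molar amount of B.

Conversion of G: G consumed = 1ξ₁ = 0.757 × 536 → ξ₁ = 405.8 mol.
Yield of E: 1ξ₂ / 536 = 0.156 → ξ₂ = 83.62 mol.
Outlet amounts (n = n₀ + Σ ν·ξ):
  G: 536 − 1(405.8) = 130.2
  B: 0 + 1(405.8) − 2(83.62) = 238.5
  E: 0 + 1(83.62) = 83.62

239 mol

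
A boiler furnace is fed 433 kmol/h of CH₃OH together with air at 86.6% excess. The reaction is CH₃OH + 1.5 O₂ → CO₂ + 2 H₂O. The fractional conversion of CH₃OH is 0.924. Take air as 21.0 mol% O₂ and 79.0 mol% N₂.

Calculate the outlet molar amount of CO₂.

400 kmol/h

Stoichiometric O₂ = 1.5 × 433 = 649.5 kmol/h; O₂ fed = 649.5 × 1.866 = 1212 kmol/h.
N₂ fed = 1212 × 79/21 = 4559 kmol/h.
Fuel reacted = 0.924 × 433 → ξ = 400.1 kmol/h.
Outlet (n = n₀ + ν ξ):
  CH₃OH: 433 − 1(400.1) = 32.91
  O₂: 1212 − 1.5(400.1) = 611.8
  N₂: 4559 (inert)
  CO₂: 0 + 1(400.1) = 400.1
  H₂O: 0 + 2(400.1) = 800.2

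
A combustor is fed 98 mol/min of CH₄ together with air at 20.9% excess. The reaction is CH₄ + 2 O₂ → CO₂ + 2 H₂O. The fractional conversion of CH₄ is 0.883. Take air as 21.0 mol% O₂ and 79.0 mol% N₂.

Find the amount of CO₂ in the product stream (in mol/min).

86.5 mol/min

Stoichiometric O₂ = 2 × 98 = 196 mol/min; O₂ fed = 196 × 1.209 = 237 mol/min.
N₂ fed = 237 × 79/21 = 891.4 mol/min.
Fuel reacted = 0.883 × 98 → ξ = 86.53 mol/min.
Outlet (n = n₀ + ν ξ):
  CH₄: 98 − 1(86.53) = 11.47
  O₂: 237 − 2(86.53) = 63.9
  N₂: 891.4 (inert)
  CO₂: 0 + 1(86.53) = 86.53
  H₂O: 0 + 2(86.53) = 173.1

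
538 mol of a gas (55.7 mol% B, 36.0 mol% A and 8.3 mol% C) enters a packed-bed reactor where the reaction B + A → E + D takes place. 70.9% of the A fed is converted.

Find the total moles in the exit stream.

A reacted = 0.709 × 193.7 = 137.3 mol; ν_A = −1, so ξ = 137.3/1 = 137.3 mol.
Outlet amounts (n = n₀ + ν ξ):
  B: 299.7 − 1(137.3) = 162.3
  A: 193.7 − 1(137.3) = 56.36
  E: 0 + 1(137.3) = 137.3
  D: 0 + 1(137.3) = 137.3
  C: 44.65 (inert)
Total out = 162.3 + 56.36 + 137.3 + 137.3 + 44.65 = 538 mol.

538 mol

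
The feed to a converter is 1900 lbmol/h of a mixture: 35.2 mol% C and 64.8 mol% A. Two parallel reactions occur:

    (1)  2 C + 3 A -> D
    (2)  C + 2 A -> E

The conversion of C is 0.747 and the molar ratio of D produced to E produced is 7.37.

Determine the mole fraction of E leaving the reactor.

0.0352

Conversion of C: C consumed = 0.747 × 668.8 = 499.6 lbmol/h = 2ξ₁ + 1ξ₂.
Selectivity: 1ξ₁ / (1ξ₂) = 7.37 → ξ₁ = 7.37 ξ₂.
Substitute: (2·7.37 + 1) ξ₂ = 499.6 → ξ₂ = 31.74 lbmol/h, ξ₁ = 233.9 lbmol/h.
Outlet amounts (n = n₀ + Σ ν·ξ):
  C: 668.8 − 2(233.9) − 1(31.74) = 169.2
  A: 1231 − 3(233.9) − 2(31.74) = 465.9
  D: 0 + 1(233.9) = 233.9
  E: 0 + 1(31.74) = 31.74
Total out = 900.8 lbmol/h; y_E = 31.74 / 900.8 = 0.03524.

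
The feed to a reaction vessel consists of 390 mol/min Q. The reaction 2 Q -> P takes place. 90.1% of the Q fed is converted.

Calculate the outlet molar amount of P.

176 mol/min

Q reacted = 0.901 × 390 = 351.4 mol/min; ν_Q = −2, so ξ = 351.4/2 = 175.7 mol/min.
Outlet amounts (n = n₀ + ν ξ):
  Q: 390 − 2(175.7) = 38.61
  P: 0 + 1(175.7) = 175.7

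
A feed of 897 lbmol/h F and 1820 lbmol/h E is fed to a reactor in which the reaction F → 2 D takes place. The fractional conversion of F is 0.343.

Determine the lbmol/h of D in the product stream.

F reacted = 0.343 × 897 = 307.7 lbmol/h; ν_F = −1, so ξ = 307.7/1 = 307.7 lbmol/h.
Outlet amounts (n = n₀ + ν ξ):
  F: 897 − 1(307.7) = 589.3
  D: 0 + 2(307.7) = 615.3
  E: 1820 (inert)

615 lbmol/h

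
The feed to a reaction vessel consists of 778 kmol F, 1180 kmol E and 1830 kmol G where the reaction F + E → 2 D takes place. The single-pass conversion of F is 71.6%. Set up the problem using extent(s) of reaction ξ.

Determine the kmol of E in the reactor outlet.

623 kmol

F reacted = 0.716 × 778 = 557 kmol; ν_F = −1, so ξ = 557/1 = 557 kmol.
Outlet amounts (n = n₀ + ν ξ):
  F: 778 − 1(557) = 221
  E: 1180 − 1(557) = 623
  D: 0 + 2(557) = 1114
  G: 1830 (inert)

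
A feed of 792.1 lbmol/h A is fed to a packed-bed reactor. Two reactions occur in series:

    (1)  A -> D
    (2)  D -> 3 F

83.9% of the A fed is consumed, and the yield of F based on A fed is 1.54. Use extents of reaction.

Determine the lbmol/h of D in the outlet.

258 lbmol/h

Conversion of A: A consumed = 1ξ₁ = 0.839 × 792.1 → ξ₁ = 664.6 lbmol/h.
Yield of F: 3ξ₂ / 792.1 = 1.54 → ξ₂ = 406.6 lbmol/h.
Outlet amounts (n = n₀ + Σ ν·ξ):
  A: 792.1 − 1(664.6) = 127.5
  D: 0 + 1(664.6) − 1(406.6) = 258
  F: 0 + 3(406.6) = 1220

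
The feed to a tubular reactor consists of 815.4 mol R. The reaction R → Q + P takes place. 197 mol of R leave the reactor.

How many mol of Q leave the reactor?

618 mol

For R: n = n₀ − 1ξ → 197 = 815.4 − 1ξ, giving ξ = 618.4 mol.
Outlet amounts (n = n₀ + ν ξ):
  R: 815.4 − 1(618.4) = 197
  Q: 0 + 1(618.4) = 618.4
  P: 0 + 1(618.4) = 618.4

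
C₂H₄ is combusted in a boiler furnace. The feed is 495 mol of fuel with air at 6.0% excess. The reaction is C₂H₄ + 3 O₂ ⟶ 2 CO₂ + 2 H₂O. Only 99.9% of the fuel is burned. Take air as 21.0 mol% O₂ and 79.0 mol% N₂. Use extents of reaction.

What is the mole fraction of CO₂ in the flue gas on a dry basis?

Stoichiometric O₂ = 3 × 495 = 1485 mol; O₂ fed = 1485 × 1.060 = 1574 mol.
N₂ fed = 1574 × 79/21 = 5922 mol.
Fuel reacted = 0.999 × 495 → ξ = 494.5 mol.
Outlet (n = n₀ + ν ξ):
  C₂H₄: 495 − 1(494.5) = 0.495
  O₂: 1574 − 3(494.5) = 90.59
  N₂: 5922 (inert)
  CO₂: 0 + 2(494.5) = 989
  H₂O: 0 + 2(494.5) = 989
Dry total = 7002 mol; y_CO₂ (dry) = 989 / 7002 = 0.1413.

0.141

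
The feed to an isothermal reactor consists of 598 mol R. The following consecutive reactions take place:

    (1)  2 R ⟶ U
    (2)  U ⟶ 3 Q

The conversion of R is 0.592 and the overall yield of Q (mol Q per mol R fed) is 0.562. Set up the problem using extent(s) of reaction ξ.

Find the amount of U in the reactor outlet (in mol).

Conversion of R: R consumed = 2ξ₁ = 0.592 × 598 → ξ₁ = 177 mol.
Yield of Q: 3ξ₂ / 598 = 0.562 → ξ₂ = 112 mol.
Outlet amounts (n = n₀ + Σ ν·ξ):
  R: 598 − 2(177) = 244
  U: 0 + 1(177) − 1(112) = 64.98
  Q: 0 + 3(112) = 336.1

65 mol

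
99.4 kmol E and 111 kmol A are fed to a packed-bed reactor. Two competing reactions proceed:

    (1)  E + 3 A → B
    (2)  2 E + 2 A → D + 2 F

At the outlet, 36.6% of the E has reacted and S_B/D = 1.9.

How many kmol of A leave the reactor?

Conversion of E: E consumed = 0.366 × 99.4 = 36.38 kmol = 1ξ₁ + 2ξ₂.
Selectivity: 1ξ₁ / (1ξ₂) = 1.9 → ξ₁ = 1.9 ξ₂.
Substitute: (1·1.9 + 2) ξ₂ = 36.38 → ξ₂ = 9.328 kmol, ξ₁ = 17.72 kmol.
Outlet amounts (n = n₀ + Σ ν·ξ):
  E: 99.4 − 1(17.72) − 2(9.328) = 63.02
  A: 111 − 3(17.72) − 2(9.328) = 39.17
  B: 0 + 1(17.72) = 17.72
  D: 0 + 1(9.328) = 9.328
  F: 0 + 2(9.328) = 18.66

39.2 kmol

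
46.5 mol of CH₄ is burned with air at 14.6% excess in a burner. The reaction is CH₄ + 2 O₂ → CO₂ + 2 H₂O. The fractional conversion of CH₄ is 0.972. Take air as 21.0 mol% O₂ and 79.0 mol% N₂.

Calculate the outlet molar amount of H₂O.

Stoichiometric O₂ = 2 × 46.5 = 93 mol; O₂ fed = 93 × 1.146 = 106.6 mol.
N₂ fed = 106.6 × 79/21 = 400.9 mol.
Fuel reacted = 0.972 × 46.5 → ξ = 45.2 mol.
Outlet (n = n₀ + ν ξ):
  CH₄: 46.5 − 1(45.2) = 1.302
  O₂: 106.6 − 2(45.2) = 16.18
  N₂: 400.9 (inert)
  CO₂: 0 + 1(45.2) = 45.2
  H₂O: 0 + 2(45.2) = 90.4

90.4 mol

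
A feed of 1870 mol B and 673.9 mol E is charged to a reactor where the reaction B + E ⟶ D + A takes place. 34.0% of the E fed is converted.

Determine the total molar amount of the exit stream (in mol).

E reacted = 0.34 × 673.9 = 229.1 mol; ν_E = −1, so ξ = 229.1/1 = 229.1 mol.
Outlet amounts (n = n₀ + ν ξ):
  B: 1870 − 1(229.1) = 1641
  E: 673.9 − 1(229.1) = 444.8
  D: 0 + 1(229.1) = 229.1
  A: 0 + 1(229.1) = 229.1
Total out = 1641 + 444.8 + 229.1 + 229.1 = 2544 mol.

2540 mol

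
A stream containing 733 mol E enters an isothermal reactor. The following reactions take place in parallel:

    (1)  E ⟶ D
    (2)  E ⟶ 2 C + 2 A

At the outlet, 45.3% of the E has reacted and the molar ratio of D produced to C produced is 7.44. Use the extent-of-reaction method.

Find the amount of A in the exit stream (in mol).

Conversion of E: E consumed = 0.453 × 733 = 332 mol = 1ξ₁ + 1ξ₂.
Selectivity: 1ξ₁ / (2ξ₂) = 7.44 → ξ₁ = 14.88 ξ₂.
Substitute: (1·14.88 + 1) ξ₂ = 332 → ξ₂ = 20.91 mol, ξ₁ = 311.1 mol.
Outlet amounts (n = n₀ + Σ ν·ξ):
  E: 733 − 1(311.1) − 1(20.91) = 401
  D: 0 + 1(311.1) = 311.1
  C: 0 + 2(20.91) = 41.82
  A: 0 + 2(20.91) = 41.82

41.8 mol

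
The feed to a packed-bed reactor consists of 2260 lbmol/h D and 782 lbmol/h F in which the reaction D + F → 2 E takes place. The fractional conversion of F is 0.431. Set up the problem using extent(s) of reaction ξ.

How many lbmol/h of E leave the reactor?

F reacted = 0.431 × 782 = 337 lbmol/h; ν_F = −1, so ξ = 337/1 = 337 lbmol/h.
Outlet amounts (n = n₀ + ν ξ):
  D: 2260 − 1(337) = 1923
  F: 782 − 1(337) = 445
  E: 0 + 2(337) = 674.1

674 lbmol/h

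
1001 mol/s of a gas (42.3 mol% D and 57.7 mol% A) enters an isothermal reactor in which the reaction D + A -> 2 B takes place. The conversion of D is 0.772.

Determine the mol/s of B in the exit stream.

654 mol/s

D reacted = 0.772 × 423.4 = 326.9 mol/s; ν_D = −1, so ξ = 326.9/1 = 326.9 mol/s.
Outlet amounts (n = n₀ + ν ξ):
  D: 423.4 − 1(326.9) = 96.54
  A: 577.6 − 1(326.9) = 250.7
  B: 0 + 2(326.9) = 653.8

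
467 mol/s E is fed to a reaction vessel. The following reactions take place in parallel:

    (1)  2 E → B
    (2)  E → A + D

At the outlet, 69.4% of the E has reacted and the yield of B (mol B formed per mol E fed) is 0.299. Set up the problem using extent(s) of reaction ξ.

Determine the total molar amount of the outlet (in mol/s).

372 mol/s

Yield of B: 1ξ₁ / 467 = 0.299 → ξ₁ = 139.6 mol/s.
Conversion of E: 2ξ₁ + 1ξ₂ = 0.694 × 467 = 324.1 → ξ₂ = 44.83 mol/s.
Outlet amounts (n = n₀ + Σ ν·ξ):
  E: 467 − 2(139.6) − 1(44.83) = 142.9
  B: 0 + 1(139.6) = 139.6
  A: 0 + 1(44.83) = 44.83
  D: 0 + 1(44.83) = 44.83
Total out = 142.9 + 139.6 + 44.83 + 44.83 = 372.2 mol/s.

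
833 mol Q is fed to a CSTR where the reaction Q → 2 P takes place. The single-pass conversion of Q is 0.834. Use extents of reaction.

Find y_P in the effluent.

Q reacted = 0.834 × 833 = 694.7 mol; ν_Q = −1, so ξ = 694.7/1 = 694.7 mol.
Outlet amounts (n = n₀ + ν ξ):
  Q: 833 − 1(694.7) = 138.3
  P: 0 + 2(694.7) = 1389
Total out = 1528 mol; y_P = 1389 / 1528 = 0.9095.

0.909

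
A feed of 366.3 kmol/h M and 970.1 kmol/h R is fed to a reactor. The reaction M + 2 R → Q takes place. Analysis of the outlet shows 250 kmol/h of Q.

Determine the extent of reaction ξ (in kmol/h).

ξ = 250 kmol/h

For Q: n = n₀ + 1ξ → 250 = 0 + 1ξ, giving ξ = 250 kmol/h.
Outlet amounts (n = n₀ + ν ξ):
  M: 366.3 − 1(250) = 116.3
  R: 970.1 − 2(250) = 470.1
  Q: 0 + 1(250) = 250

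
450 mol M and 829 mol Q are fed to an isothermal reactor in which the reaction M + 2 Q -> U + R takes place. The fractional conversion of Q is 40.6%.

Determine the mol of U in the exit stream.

168 mol

Q reacted = 0.406 × 829 = 336.6 mol; ν_Q = −2, so ξ = 336.6/2 = 168.3 mol.
Outlet amounts (n = n₀ + ν ξ):
  M: 450 − 1(168.3) = 281.7
  Q: 829 − 2(168.3) = 492.4
  U: 0 + 1(168.3) = 168.3
  R: 0 + 1(168.3) = 168.3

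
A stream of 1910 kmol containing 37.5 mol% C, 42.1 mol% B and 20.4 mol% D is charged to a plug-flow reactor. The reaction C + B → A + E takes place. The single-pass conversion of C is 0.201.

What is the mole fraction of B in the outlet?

C reacted = 0.201 × 716.2 = 144 kmol; ν_C = −1, so ξ = 144/1 = 144 kmol.
Outlet amounts (n = n₀ + ν ξ):
  C: 716.2 − 1(144) = 572.3
  B: 804.1 − 1(144) = 660.1
  A: 0 + 1(144) = 144
  E: 0 + 1(144) = 144
  D: 389.6 (inert)
Total out = 1910 kmol; y_B = 660.1 / 1910 = 0.3456.

0.346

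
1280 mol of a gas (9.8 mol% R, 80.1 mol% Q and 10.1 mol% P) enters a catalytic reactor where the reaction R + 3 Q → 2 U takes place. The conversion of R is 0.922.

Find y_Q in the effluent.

0.647

R reacted = 0.922 × 125.4 = 115.7 mol; ν_R = −1, so ξ = 115.7/1 = 115.7 mol.
Outlet amounts (n = n₀ + ν ξ):
  R: 125.4 − 1(115.7) = 9.784
  Q: 1025 − 3(115.7) = 678.3
  U: 0 + 2(115.7) = 231.3
  P: 129.3 (inert)
Total out = 1049 mol; y_Q = 678.3 / 1049 = 0.6468.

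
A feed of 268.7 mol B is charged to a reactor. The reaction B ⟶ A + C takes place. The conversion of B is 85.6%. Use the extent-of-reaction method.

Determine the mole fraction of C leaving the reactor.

B reacted = 0.856 × 268.7 = 230 mol; ν_B = −1, so ξ = 230/1 = 230 mol.
Outlet amounts (n = n₀ + ν ξ):
  B: 268.7 − 1(230) = 38.69
  A: 0 + 1(230) = 230
  C: 0 + 1(230) = 230
Total out = 498.7 mol; y_C = 230 / 498.7 = 0.4612.

0.461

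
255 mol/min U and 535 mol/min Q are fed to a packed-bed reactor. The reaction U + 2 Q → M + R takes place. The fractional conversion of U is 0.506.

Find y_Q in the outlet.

0.419

U reacted = 0.506 × 255 = 129 mol/min; ν_U = −1, so ξ = 129/1 = 129 mol/min.
Outlet amounts (n = n₀ + ν ξ):
  U: 255 − 1(129) = 126
  Q: 535 − 2(129) = 276.9
  M: 0 + 1(129) = 129
  R: 0 + 1(129) = 129
Total out = 661 mol/min; y_Q = 276.9 / 661 = 0.419.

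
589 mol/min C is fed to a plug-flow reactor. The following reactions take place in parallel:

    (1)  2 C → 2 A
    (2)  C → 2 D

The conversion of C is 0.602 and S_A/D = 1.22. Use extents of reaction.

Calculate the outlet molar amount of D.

206 mol/min

Conversion of C: C consumed = 0.602 × 589 = 354.6 mol/min = 2ξ₁ + 1ξ₂.
Selectivity: 2ξ₁ / (2ξ₂) = 1.22 → ξ₁ = 1.22 ξ₂.
Substitute: (2·1.22 + 1) ξ₂ = 354.6 → ξ₂ = 103.1 mol/min, ξ₁ = 125.8 mol/min.
Outlet amounts (n = n₀ + Σ ν·ξ):
  C: 589 − 2(125.8) − 1(103.1) = 234.4
  A: 0 + 2(125.8) = 251.5
  D: 0 + 2(103.1) = 206.1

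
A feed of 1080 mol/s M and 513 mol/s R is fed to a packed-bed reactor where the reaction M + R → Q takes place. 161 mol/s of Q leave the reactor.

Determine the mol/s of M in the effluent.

919 mol/s

For Q: n = n₀ + 1ξ → 161 = 0 + 1ξ, giving ξ = 161 mol/s.
Outlet amounts (n = n₀ + ν ξ):
  M: 1080 − 1(161) = 919
  R: 513 − 1(161) = 352
  Q: 0 + 1(161) = 161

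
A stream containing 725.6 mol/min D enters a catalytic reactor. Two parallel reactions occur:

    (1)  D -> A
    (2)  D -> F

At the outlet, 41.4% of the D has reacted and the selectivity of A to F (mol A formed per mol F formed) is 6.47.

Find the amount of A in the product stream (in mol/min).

260 mol/min

Conversion of D: D consumed = 0.414 × 725.6 = 300.4 mol/min = 1ξ₁ + 1ξ₂.
Selectivity: 1ξ₁ / (1ξ₂) = 6.47 → ξ₁ = 6.47 ξ₂.
Substitute: (1·6.47 + 1) ξ₂ = 300.4 → ξ₂ = 40.21 mol/min, ξ₁ = 260.2 mol/min.
Outlet amounts (n = n₀ + Σ ν·ξ):
  D: 725.6 − 1(260.2) − 1(40.21) = 425.2
  A: 0 + 1(260.2) = 260.2
  F: 0 + 1(40.21) = 40.21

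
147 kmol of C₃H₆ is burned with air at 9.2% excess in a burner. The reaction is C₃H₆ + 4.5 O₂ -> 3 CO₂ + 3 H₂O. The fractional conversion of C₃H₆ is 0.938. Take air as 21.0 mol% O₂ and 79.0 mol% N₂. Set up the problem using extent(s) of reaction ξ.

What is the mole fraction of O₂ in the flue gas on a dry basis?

0.0314

Stoichiometric O₂ = 4.5 × 147 = 661.5 kmol; O₂ fed = 661.5 × 1.092 = 722.4 kmol.
N₂ fed = 722.4 × 79/21 = 2717 kmol.
Fuel reacted = 0.938 × 147 → ξ = 137.9 kmol.
Outlet (n = n₀ + ν ξ):
  C₃H₆: 147 − 1(137.9) = 9.114
  O₂: 722.4 − 4.5(137.9) = 101.9
  N₂: 2717 (inert)
  CO₂: 0 + 3(137.9) = 413.7
  H₂O: 0 + 3(137.9) = 413.7
Dry total = 3242 kmol; y_O₂ (dry) = 101.9 / 3242 = 0.03142.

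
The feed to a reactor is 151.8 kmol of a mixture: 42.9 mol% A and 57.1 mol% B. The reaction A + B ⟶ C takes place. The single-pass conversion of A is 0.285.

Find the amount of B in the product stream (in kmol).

A reacted = 0.285 × 65.12 = 18.56 kmol; ν_A = −1, so ξ = 18.56/1 = 18.56 kmol.
Outlet amounts (n = n₀ + ν ξ):
  A: 65.12 − 1(18.56) = 46.56
  B: 86.68 − 1(18.56) = 68.12
  C: 0 + 1(18.56) = 18.56

68.1 kmol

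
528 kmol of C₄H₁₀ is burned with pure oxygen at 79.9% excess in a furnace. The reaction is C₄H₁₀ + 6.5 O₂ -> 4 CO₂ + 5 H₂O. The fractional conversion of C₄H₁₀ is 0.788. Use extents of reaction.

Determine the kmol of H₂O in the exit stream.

2080 kmol

Stoichiometric O₂ = 6.5 × 528 = 3432 kmol; O₂ fed = 3432 × 1.799 = 6174 kmol.
Fuel reacted = 0.788 × 528 → ξ = 416.1 kmol.
Outlet (n = n₀ + ν ξ):
  C₄H₁₀: 528 − 1(416.1) = 111.9
  O₂: 6174 − 6.5(416.1) = 3470
  CO₂: 0 + 4(416.1) = 1664
  H₂O: 0 + 5(416.1) = 2080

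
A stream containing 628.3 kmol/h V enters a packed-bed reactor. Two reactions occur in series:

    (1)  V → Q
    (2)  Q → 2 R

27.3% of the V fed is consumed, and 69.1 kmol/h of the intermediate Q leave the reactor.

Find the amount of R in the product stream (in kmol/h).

Conversion of V: V consumed = 1ξ₁ = 0.273 × 628.3 → ξ₁ = 171.5 kmol/h.
Q balance: n_Q = 0 + 1ξ₁ − 1ξ₂ = 69.1 → ξ₂ = (1·171.5 − 69.1)/1 = 102.4 kmol/h.
Outlet amounts (n = n₀ + Σ ν·ξ):
  V: 628.3 − 1(171.5) = 456.8
  Q: 0 + 1(171.5) − 1(102.4) = 69.1
  R: 0 + 2(102.4) = 204.9

205 kmol/h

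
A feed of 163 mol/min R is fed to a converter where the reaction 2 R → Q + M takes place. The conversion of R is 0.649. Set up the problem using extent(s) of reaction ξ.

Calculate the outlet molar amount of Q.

R reacted = 0.649 × 163 = 105.8 mol/min; ν_R = −2, so ξ = 105.8/2 = 52.89 mol/min.
Outlet amounts (n = n₀ + ν ξ):
  R: 163 − 2(52.89) = 57.21
  Q: 0 + 1(52.89) = 52.89
  M: 0 + 1(52.89) = 52.89

52.9 mol/min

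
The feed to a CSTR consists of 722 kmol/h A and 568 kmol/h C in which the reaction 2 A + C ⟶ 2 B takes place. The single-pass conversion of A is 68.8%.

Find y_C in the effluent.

A reacted = 0.688 × 722 = 496.7 kmol/h; ν_A = −2, so ξ = 496.7/2 = 248.4 kmol/h.
Outlet amounts (n = n₀ + ν ξ):
  A: 722 − 2(248.4) = 225.3
  C: 568 − 1(248.4) = 319.6
  B: 0 + 2(248.4) = 496.7
Total out = 1042 kmol/h; y_C = 319.6 / 1042 = 0.3069.

0.307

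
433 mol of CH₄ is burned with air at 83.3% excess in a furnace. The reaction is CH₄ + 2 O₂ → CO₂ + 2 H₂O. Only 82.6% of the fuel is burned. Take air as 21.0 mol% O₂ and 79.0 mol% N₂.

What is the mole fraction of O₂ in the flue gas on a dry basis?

0.12

Stoichiometric O₂ = 2 × 433 = 866 mol; O₂ fed = 866 × 1.833 = 1587 mol.
N₂ fed = 1587 × 79/21 = 5972 mol.
Fuel reacted = 0.826 × 433 → ξ = 357.7 mol.
Outlet (n = n₀ + ν ξ):
  CH₄: 433 − 1(357.7) = 75.34
  O₂: 1587 − 2(357.7) = 872.1
  N₂: 5972 (inert)
  CO₂: 0 + 1(357.7) = 357.7
  H₂O: 0 + 2(357.7) = 715.3
Dry total = 7277 mol; y_O₂ (dry) = 872.1 / 7277 = 0.1198.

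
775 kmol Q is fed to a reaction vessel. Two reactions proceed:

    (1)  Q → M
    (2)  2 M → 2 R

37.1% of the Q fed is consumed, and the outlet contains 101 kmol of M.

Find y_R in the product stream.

Conversion of Q: Q consumed = 1ξ₁ = 0.371 × 775 → ξ₁ = 287.5 kmol.
M balance: n_M = 0 + 1ξ₁ − 2ξ₂ = 101 → ξ₂ = (1·287.5 − 101)/2 = 93.26 kmol.
Outlet amounts (n = n₀ + Σ ν·ξ):
  Q: 775 − 1(287.5) = 487.5
  M: 0 + 1(287.5) − 2(93.26) = 101
  R: 0 + 2(93.26) = 186.5
Total out = 775 kmol; y_R = 186.5 / 775 = 0.2407.

0.241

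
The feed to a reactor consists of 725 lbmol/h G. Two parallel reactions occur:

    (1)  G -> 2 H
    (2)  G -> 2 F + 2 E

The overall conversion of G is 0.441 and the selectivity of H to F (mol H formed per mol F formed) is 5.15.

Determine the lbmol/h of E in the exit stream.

Conversion of G: G consumed = 0.441 × 725 = 319.7 lbmol/h = 1ξ₁ + 1ξ₂.
Selectivity: 2ξ₁ / (2ξ₂) = 5.15 → ξ₁ = 5.15 ξ₂.
Substitute: (1·5.15 + 1) ξ₂ = 319.7 → ξ₂ = 51.99 lbmol/h, ξ₁ = 267.7 lbmol/h.
Outlet amounts (n = n₀ + Σ ν·ξ):
  G: 725 − 1(267.7) − 1(51.99) = 405.3
  H: 0 + 2(267.7) = 535.5
  F: 0 + 2(51.99) = 104
  E: 0 + 2(51.99) = 104

104 lbmol/h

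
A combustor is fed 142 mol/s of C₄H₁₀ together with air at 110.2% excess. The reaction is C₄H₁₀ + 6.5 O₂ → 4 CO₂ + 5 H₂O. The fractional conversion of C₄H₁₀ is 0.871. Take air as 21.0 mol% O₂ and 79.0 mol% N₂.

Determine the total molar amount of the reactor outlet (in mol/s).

9570 mol/s

Stoichiometric O₂ = 6.5 × 142 = 923 mol/s; O₂ fed = 923 × 2.102 = 1940 mol/s.
N₂ fed = 1940 × 79/21 = 7299 mol/s.
Fuel reacted = 0.871 × 142 → ξ = 123.7 mol/s.
Outlet (n = n₀ + ν ξ):
  C₄H₁₀: 142 − 1(123.7) = 18.32
  O₂: 1940 − 6.5(123.7) = 1136
  N₂: 7299 (inert)
  CO₂: 0 + 4(123.7) = 494.7
  H₂O: 0 + 5(123.7) = 618.4
Total out = 18.32 + 1136 + 7299 + 494.7 + 618.4 = 9566 mol/s.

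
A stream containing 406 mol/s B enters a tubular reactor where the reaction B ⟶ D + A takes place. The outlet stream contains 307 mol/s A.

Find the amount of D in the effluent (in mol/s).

307 mol/s

For A: n = n₀ + 1ξ → 307 = 0 + 1ξ, giving ξ = 307 mol/s.
Outlet amounts (n = n₀ + ν ξ):
  B: 406 − 1(307) = 99
  D: 0 + 1(307) = 307
  A: 0 + 1(307) = 307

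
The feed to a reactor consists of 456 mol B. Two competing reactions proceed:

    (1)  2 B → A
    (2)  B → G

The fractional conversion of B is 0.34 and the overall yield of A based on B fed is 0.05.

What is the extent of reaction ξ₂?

ξ₂ = 109 mol

Yield of A: 1ξ₁ / 456 = 0.05 → ξ₁ = 22.8 mol.
Conversion of B: 2ξ₁ + 1ξ₂ = 0.34 × 456 = 155 → ξ₂ = 109.4 mol.
Outlet amounts (n = n₀ + Σ ν·ξ):
  B: 456 − 2(22.8) − 1(109.4) = 301
  A: 0 + 1(22.8) = 22.8
  G: 0 + 1(109.4) = 109.4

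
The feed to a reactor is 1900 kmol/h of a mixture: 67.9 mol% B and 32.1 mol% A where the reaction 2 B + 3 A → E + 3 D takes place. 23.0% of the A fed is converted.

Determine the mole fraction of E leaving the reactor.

0.0252

A reacted = 0.23 × 609.9 = 140.3 kmol/h; ν_A = −3, so ξ = 140.3/3 = 46.76 kmol/h.
Outlet amounts (n = n₀ + ν ξ):
  B: 1290 − 2(46.76) = 1197
  A: 609.9 − 3(46.76) = 469.6
  E: 0 + 1(46.76) = 46.76
  D: 0 + 3(46.76) = 140.3
Total out = 1853 kmol/h; y_E = 46.76 / 1853 = 0.02523.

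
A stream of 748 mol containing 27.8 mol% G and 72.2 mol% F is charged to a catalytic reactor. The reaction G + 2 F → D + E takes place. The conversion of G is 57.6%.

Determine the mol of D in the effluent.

G reacted = 0.576 × 207.9 = 119.8 mol; ν_G = −1, so ξ = 119.8/1 = 119.8 mol.
Outlet amounts (n = n₀ + ν ξ):
  G: 207.9 − 1(119.8) = 88.17
  F: 540.1 − 2(119.8) = 300.5
  D: 0 + 1(119.8) = 119.8
  E: 0 + 1(119.8) = 119.8

120 mol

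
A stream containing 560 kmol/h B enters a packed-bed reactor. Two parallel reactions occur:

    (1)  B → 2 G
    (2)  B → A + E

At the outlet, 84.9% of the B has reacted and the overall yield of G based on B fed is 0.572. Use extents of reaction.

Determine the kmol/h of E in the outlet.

Yield of G: 2ξ₁ / 560 = 0.572 → ξ₁ = 160.2 kmol/h.
Conversion of B: 1ξ₁ + 1ξ₂ = 0.849 × 560 = 475.4 → ξ₂ = 315.3 kmol/h.
Outlet amounts (n = n₀ + Σ ν·ξ):
  B: 560 − 1(160.2) − 1(315.3) = 84.56
  G: 0 + 2(160.2) = 320.3
  A: 0 + 1(315.3) = 315.3
  E: 0 + 1(315.3) = 315.3

315 kmol/h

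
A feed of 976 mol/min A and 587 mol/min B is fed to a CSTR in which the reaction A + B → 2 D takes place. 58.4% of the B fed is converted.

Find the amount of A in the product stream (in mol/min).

633 mol/min

B reacted = 0.584 × 587 = 342.8 mol/min; ν_B = −1, so ξ = 342.8/1 = 342.8 mol/min.
Outlet amounts (n = n₀ + ν ξ):
  A: 976 − 1(342.8) = 633.2
  B: 587 − 1(342.8) = 244.2
  D: 0 + 2(342.8) = 685.6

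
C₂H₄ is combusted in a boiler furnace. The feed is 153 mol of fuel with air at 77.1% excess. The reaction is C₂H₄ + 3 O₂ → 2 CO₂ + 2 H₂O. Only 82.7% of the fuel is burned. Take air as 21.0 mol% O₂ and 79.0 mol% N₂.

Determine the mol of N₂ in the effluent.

Stoichiometric O₂ = 3 × 153 = 459 mol; O₂ fed = 459 × 1.771 = 812.9 mol.
N₂ fed = 812.9 × 79/21 = 3058 mol.
Fuel reacted = 0.827 × 153 → ξ = 126.5 mol.
Outlet (n = n₀ + ν ξ):
  C₂H₄: 153 − 1(126.5) = 26.47
  O₂: 812.9 − 3(126.5) = 433.3
  N₂: 3058 (inert)
  CO₂: 0 + 2(126.5) = 253.1
  H₂O: 0 + 2(126.5) = 253.1

3060 mol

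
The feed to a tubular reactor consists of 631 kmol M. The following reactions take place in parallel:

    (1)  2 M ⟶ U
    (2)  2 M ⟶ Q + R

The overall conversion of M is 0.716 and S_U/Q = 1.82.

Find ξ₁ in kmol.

Conversion of M: M consumed = 0.716 × 631 = 451.8 kmol = 2ξ₁ + 2ξ₂.
Selectivity: 1ξ₁ / (1ξ₂) = 1.82 → ξ₁ = 1.82 ξ₂.
Substitute: (2·1.82 + 2) ξ₂ = 451.8 → ξ₂ = 80.11 kmol, ξ₁ = 145.8 kmol.
Outlet amounts (n = n₀ + Σ ν·ξ):
  M: 631 − 2(145.8) − 2(80.11) = 179.2
  U: 0 + 1(145.8) = 145.8
  Q: 0 + 1(80.11) = 80.11
  R: 0 + 1(80.11) = 80.11

ξ₁ = 146 kmol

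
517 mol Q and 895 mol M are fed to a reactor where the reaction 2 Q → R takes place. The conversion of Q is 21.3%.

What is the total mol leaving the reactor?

Q reacted = 0.213 × 517 = 110.1 mol; ν_Q = −2, so ξ = 110.1/2 = 55.06 mol.
Outlet amounts (n = n₀ + ν ξ):
  Q: 517 − 2(55.06) = 406.9
  R: 0 + 1(55.06) = 55.06
  M: 895 (inert)
Total out = 406.9 + 55.06 + 895 = 1357 mol.

1360 mol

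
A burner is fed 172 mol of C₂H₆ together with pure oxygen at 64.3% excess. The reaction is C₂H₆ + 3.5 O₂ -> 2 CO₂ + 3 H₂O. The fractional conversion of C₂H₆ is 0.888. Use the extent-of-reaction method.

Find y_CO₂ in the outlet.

Stoichiometric O₂ = 3.5 × 172 = 602 mol; O₂ fed = 602 × 1.643 = 989.1 mol.
Fuel reacted = 0.888 × 172 → ξ = 152.7 mol.
Outlet (n = n₀ + ν ξ):
  C₂H₆: 172 − 1(152.7) = 19.26
  O₂: 989.1 − 3.5(152.7) = 454.5
  CO₂: 0 + 2(152.7) = 305.5
  H₂O: 0 + 3(152.7) = 458.2
Total out = 1237 mol; y_CO₂ = 305.5 / 1237 = 0.2469.

0.247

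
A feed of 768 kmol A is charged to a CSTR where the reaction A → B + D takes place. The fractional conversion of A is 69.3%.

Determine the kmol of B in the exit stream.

A reacted = 0.693 × 768 = 532.2 kmol; ν_A = −1, so ξ = 532.2/1 = 532.2 kmol.
Outlet amounts (n = n₀ + ν ξ):
  A: 768 − 1(532.2) = 235.8
  B: 0 + 1(532.2) = 532.2
  D: 0 + 1(532.2) = 532.2

532 kmol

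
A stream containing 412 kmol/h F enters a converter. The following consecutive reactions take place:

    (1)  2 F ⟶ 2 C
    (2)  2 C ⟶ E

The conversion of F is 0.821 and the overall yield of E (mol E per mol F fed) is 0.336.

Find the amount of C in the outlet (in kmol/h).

61.4 kmol/h

Conversion of F: F consumed = 2ξ₁ = 0.821 × 412 → ξ₁ = 169.1 kmol/h.
Yield of E: 1ξ₂ / 412 = 0.336 → ξ₂ = 138.4 kmol/h.
Outlet amounts (n = n₀ + Σ ν·ξ):
  F: 412 − 2(169.1) = 73.75
  C: 0 + 2(169.1) − 2(138.4) = 61.39
  E: 0 + 1(138.4) = 138.4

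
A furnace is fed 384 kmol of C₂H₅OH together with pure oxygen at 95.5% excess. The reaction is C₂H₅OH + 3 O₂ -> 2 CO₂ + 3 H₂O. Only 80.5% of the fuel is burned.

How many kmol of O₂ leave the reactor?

Stoichiometric O₂ = 3 × 384 = 1152 kmol; O₂ fed = 1152 × 1.955 = 2252 kmol.
Fuel reacted = 0.805 × 384 → ξ = 309.1 kmol.
Outlet (n = n₀ + ν ξ):
  C₂H₅OH: 384 − 1(309.1) = 74.88
  O₂: 2252 − 3(309.1) = 1325
  CO₂: 0 + 2(309.1) = 618.2
  H₂O: 0 + 3(309.1) = 927.4

1320 kmol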